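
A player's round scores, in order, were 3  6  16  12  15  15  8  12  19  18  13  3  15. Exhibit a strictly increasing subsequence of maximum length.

3, 6, 8, 12, 13, 15

Patience tails give the LIS length; then backtrack through the dp parents:
3 → extends → [3]
6 → extends → [3, 6]
16 → extends → [3, 6, 16]
12 → replaces 16 → [3, 6, 12]
15 → extends → [3, 6, 12, 15]
15 → already a tail → [3, 6, 12, 15]
8 → replaces 12 → [3, 6, 8, 15]
12 → replaces 15 → [3, 6, 8, 12]
19 → extends → [3, 6, 8, 12, 19]
18 → replaces 19 → [3, 6, 8, 12, 18]
13 → replaces 18 → [3, 6, 8, 12, 13]
3 → already a tail → [3, 6, 8, 12, 13]
15 → extends → [3, 6, 8, 12, 13, 15]
Length 6; one witness is 3, 6, 8, 12, 13, 15.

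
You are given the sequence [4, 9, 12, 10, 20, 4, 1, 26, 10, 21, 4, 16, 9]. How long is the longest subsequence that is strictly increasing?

5

Track the smallest tail for each achievable length (strict):
4 → extends → [4]
9 → extends → [4, 9]
12 → extends → [4, 9, 12]
10 → replaces 12 → [4, 9, 10]
20 → extends → [4, 9, 10, 20]
4 → already a tail → [4, 9, 10, 20]
1 → replaces 4 → [1, 9, 10, 20]
26 → extends → [1, 9, 10, 20, 26]
10 → already a tail → [1, 9, 10, 20, 26]
21 → replaces 26 → [1, 9, 10, 20, 21]
4 → replaces 9 → [1, 4, 10, 20, 21]
16 → replaces 20 → [1, 4, 10, 16, 21]
9 → replaces 10 → [1, 4, 9, 16, 21]
Five tails, so the longest strictly increasing subsequence has length 5 (e.g. 4, 9, 12, 20, 26).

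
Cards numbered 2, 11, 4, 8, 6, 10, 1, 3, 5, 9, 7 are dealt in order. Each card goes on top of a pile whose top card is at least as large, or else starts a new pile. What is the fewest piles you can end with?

4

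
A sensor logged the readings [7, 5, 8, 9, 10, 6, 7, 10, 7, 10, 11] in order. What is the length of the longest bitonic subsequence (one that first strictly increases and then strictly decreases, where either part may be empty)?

5

inc[i] = longest strictly increasing subsequence ending at i; dec[i] = longest strictly decreasing subsequence starting at i:
i:      1  2  3  4  5  6  7  8  9 10 11
a[i]:   7  5  8  9 10  6  7 10  7 10 11
inc:    1  1  2  3  4  2  3  4  3  4  5
dec:    2  1  2  2  2  1  1  2  1  1  1
Best peak at i=5 (value 10): inc=4, dec=2, length 4+2−1 = 5.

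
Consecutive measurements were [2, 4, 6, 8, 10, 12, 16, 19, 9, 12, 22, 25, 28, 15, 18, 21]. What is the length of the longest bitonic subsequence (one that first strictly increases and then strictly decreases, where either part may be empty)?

inc[i] = longest strictly increasing subsequence ending at i; dec[i] = longest strictly decreasing subsequence starting at i:
i:      1  2  3  4  5  6  7  8  9 10 11 12 13 14 15 16
a[i]:   2  4  6  8 10 12 16 19  9 12 22 25 28 15 18 21
inc:    1  2  3  4  5  6  7  8  5  6  9 10 11  7  8  9
dec:    1  1  1  1  2  2  2  2  1  1  2  2  2  1  1  1
Best peak at i=13 (value 28): inc=11, dec=2, length 11+2−1 = 12.

12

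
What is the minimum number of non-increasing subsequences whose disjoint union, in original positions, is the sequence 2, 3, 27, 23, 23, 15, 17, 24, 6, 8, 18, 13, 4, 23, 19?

6

The minimum number of non-increasing subsequences covering a sequence equals the length of its longest strictly increasing subsequence.
LIS length is 6 (e.g. 2, 3, 15, 17, 18, 23), so 6 piles are needed.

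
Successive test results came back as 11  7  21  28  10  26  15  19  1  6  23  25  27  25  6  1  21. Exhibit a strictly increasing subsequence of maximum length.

Patience tails give the LIS length; then backtrack through the dp parents:
11 → extends → [11]
7 → replaces 11 → [7]
21 → extends → [7, 21]
28 → extends → [7, 21, 28]
10 → replaces 21 → [7, 10, 28]
26 → replaces 28 → [7, 10, 26]
15 → replaces 26 → [7, 10, 15]
19 → extends → [7, 10, 15, 19]
1 → replaces 7 → [1, 10, 15, 19]
6 → replaces 10 → [1, 6, 15, 19]
23 → extends → [1, 6, 15, 19, 23]
25 → extends → [1, 6, 15, 19, 23, 25]
27 → extends → [1, 6, 15, 19, 23, 25, 27]
25 → already a tail → [1, 6, 15, 19, 23, 25, 27]
6 → already a tail → [1, 6, 15, 19, 23, 25, 27]
1 → already a tail → [1, 6, 15, 19, 23, 25, 27]
21 → replaces 23 → [1, 6, 15, 19, 21, 25, 27]
Length 7; one witness is 7, 10, 15, 19, 23, 25, 27.

7, 10, 15, 19, 23, 25, 27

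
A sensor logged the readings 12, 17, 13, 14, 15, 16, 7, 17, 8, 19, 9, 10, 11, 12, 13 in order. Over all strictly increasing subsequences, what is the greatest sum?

106

Let S[i] be the best sum of a strictly increasing subsequence ending at i:
i:       1   2   3   4   5   6   7   8   9  10  11  12  13  14  15
a[i]:   12  17  13  14  15  16   7  17   8  19   9  10  11  12  13
S:      12  29  25  39  54  70   7  87  15 106  24  34  45  57  70
Maximum is 106 (e.g. 12 + 13 + 14 + 15 + 16 + 17 + 19).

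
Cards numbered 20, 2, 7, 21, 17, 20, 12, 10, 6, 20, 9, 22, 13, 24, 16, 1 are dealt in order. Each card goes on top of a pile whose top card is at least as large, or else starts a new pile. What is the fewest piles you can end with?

6

The minimum number of non-increasing subsequences covering a sequence equals the length of its longest strictly increasing subsequence.
LIS length is 6 (e.g. 2, 7, 17, 20, 22, 24), so 6 piles are needed.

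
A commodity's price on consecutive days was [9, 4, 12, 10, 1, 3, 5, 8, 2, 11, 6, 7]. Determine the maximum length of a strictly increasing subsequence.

Let dp[i] be the length of the longest such subsequence ending at index i:
i:      1  2  3  4  5  6  7  8  9 10 11 12
a[i]:   9  4 12 10  1  3  5  8  2 11  6  7
dp:     1  1  2  2  1  2  3  4  2  5  4  5
Maximum dp value is 5.

5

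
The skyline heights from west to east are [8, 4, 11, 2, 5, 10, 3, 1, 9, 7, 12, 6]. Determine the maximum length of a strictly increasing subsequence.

Let dp[i] be the length of the longest such subsequence ending at index i:
i:      1  2  3  4  5  6  7  8  9 10 11 12
a[i]:   8  4 11  2  5 10  3  1  9  7 12  6
dp:     1  1  2  1  2  3  2  1  3  3  4  3
Maximum dp value is 4.

4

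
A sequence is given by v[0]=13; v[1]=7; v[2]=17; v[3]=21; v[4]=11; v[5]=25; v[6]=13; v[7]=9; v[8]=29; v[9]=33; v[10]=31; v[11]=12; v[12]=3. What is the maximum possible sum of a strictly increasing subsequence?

138

Let S[i] be the best sum of a strictly increasing subsequence ending at i:
i:       0   1   2   3   4   5   6   7   8   9  10  11  12
v[i]:   13   7  17  21  11  25  13   9  29  33  31  12   3
S:      13   7  30  51  18  76  31  16 105 138 136  30   3
Maximum is 138 (e.g. 13 + 17 + 21 + 25 + 29 + 33).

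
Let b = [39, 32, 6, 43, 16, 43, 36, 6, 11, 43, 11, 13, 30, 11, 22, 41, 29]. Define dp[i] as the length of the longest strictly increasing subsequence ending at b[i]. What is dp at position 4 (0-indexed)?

2

dp[i] = 1 + max{dp[j] : j<i, b[j]<b[i]} (or 1 if no such j):
i:      0  1  2  3  4  5  6  7  8  9 10 11 12 13 14 15 16
b[i]:  39 32  6 43 16 43 36  6 11 43 11 13 30 11 22 41 29
dp:     1  1  1  2  2  3  3  1  2  4  2  3  4  2  4  5  5
At index 4 the value is 2.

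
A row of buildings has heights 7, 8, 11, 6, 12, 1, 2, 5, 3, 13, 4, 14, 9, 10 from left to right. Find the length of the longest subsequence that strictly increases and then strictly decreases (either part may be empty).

7

inc[i] = longest strictly increasing subsequence ending at i; dec[i] = longest strictly decreasing subsequence starting at i:
i:      1  2  3  4  5  6  7  8  9 10 11 12 13 14
a[i]:   7  8 11  6 12  1  2  5  3 13  4 14  9 10
inc:    1  2  3  1  4  1  2  3  3  5  4  6  5  6
dec:    4  4  4  3  3  1  1  2  1  2  1  2  1  1
Best peak at i=12 (value 14): inc=6, dec=2, length 6+2−1 = 7.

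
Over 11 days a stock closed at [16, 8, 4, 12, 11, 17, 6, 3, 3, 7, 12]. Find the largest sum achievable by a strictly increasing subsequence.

37

Let S[i] be the best sum of a strictly increasing subsequence ending at i:
i:      1  2  3  4  5  6  7  8  9 10 11
a[i]:  16  8  4 12 11 17  6  3  3  7 12
S:     16  8  4 20 19 37 10  3  3 17 31
Maximum is 37 (e.g. 8 + 12 + 17).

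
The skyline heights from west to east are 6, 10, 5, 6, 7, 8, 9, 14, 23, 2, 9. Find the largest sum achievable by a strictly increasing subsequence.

72

Let S[i] be the best sum of a strictly increasing subsequence ending at i:
i:      1  2  3  4  5  6  7  8  9 10 11
a[i]:   6 10  5  6  7  8  9 14 23  2  9
S:      6 16  5 11 18 26 35 49 72  2 35
Maximum is 72 (e.g. 5 + 6 + 7 + 8 + 9 + 14 + 23).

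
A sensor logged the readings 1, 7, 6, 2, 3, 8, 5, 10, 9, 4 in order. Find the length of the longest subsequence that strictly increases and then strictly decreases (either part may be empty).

inc[i] = longest strictly increasing subsequence ending at i; dec[i] = longest strictly decreasing subsequence starting at i:
i:      1  2  3  4  5  6  7  8  9 10
a[i]:   1  7  6  2  3  8  5 10  9  4
inc:    1  2  2  2  3  4  4  5  5  4
dec:    1  4  3  1  1  3  2  3  2  1
Best peak at i=8 (value 10): inc=5, dec=3, length 5+3−1 = 7.

7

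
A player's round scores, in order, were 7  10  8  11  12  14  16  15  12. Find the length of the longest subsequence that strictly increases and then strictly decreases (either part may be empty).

8

inc[i] = longest strictly increasing subsequence ending at i; dec[i] = longest strictly decreasing subsequence starting at i:
i:      1  2  3  4  5  6  7  8  9
a[i]:   7 10  8 11 12 14 16 15 12
inc:    1  2  2  3  4  5  6  6  4
dec:    1  2  1  1  1  2  3  2  1
Best peak at i=7 (value 16): inc=6, dec=3, length 6+3−1 = 8.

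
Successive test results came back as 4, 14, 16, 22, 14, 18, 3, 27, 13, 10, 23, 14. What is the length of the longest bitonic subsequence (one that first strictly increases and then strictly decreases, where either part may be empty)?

7

inc[i] = longest strictly increasing subsequence ending at i; dec[i] = longest strictly decreasing subsequence starting at i:
i:      1  2  3  4  5  6  7  8  9 10 11 12
a[i]:   4 14 16 22 14 18  3 27 13 10 23 14
inc:    1  2  3  4  2  4  1  5  2  2  5  3
dec:    2  3  4  4  3  3  1  3  2  1  2  1
Best peak at i=4 (value 22): inc=4, dec=4, length 4+4−1 = 7.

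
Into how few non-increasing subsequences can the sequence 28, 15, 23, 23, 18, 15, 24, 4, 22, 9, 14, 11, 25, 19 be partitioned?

4

Place each on the leftmost legal pile:
28 → new pile 1 (tops now [28])
15 → pile 1 (tops now [15])
23 → new pile 2 (tops now [15, 23])
23 → pile 2 (tops now [15, 23])
18 → pile 2 (tops now [15, 18])
15 → pile 1 (tops now [15, 18])
24 → new pile 3 (tops now [15, 18, 24])
4 → pile 1 (tops now [4, 18, 24])
22 → pile 3 (tops now [4, 18, 22])
9 → pile 2 (tops now [4, 9, 22])
14 → pile 3 (tops now [4, 9, 14])
11 → pile 3 (tops now [4, 9, 11])
25 → new pile 4 (tops now [4, 9, 11, 25])
19 → pile 4 (tops now [4, 9, 11, 19])
Four piles.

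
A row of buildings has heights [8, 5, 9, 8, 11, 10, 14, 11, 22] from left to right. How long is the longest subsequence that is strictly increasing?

5

Let dp[i] be the length of the longest such subsequence ending at index i:
i:      1  2  3  4  5  6  7  8  9
a[i]:   8  5  9  8 11 10 14 11 22
dp:     1  1  2  2  3  3  4  4  5
Maximum dp value is 5.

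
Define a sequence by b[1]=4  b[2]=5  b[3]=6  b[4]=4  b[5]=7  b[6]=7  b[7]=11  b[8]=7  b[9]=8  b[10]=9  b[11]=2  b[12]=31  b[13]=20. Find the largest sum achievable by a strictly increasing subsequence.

Let S[i] be the best sum of a strictly increasing subsequence ending at i:
i:      1  2  3  4  5  6  7  8  9 10 11 12 13
b[i]:   4  5  6  4  7  7 11  7  8  9  2 31 20
S:      4  9 15  4 22 22 33 22 30 39  2 70 59
Maximum is 70 (e.g. 4 + 5 + 6 + 7 + 8 + 9 + 31).

70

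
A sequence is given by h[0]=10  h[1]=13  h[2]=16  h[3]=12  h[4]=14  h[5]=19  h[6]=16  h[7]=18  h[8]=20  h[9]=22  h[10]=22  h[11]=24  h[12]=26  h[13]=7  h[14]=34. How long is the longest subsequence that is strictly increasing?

10

Let dp[i] be the length of the longest such subsequence ending at index i:
i:      0  1  2  3  4  5  6  7  8  9 10 11 12 13 14
h[i]:  10 13 16 12 14 19 16 18 20 22 22 24 26  7 34
dp:     1  2  3  2  3  4  4  5  6  7  7  8  9  1 10
Maximum dp value is 10.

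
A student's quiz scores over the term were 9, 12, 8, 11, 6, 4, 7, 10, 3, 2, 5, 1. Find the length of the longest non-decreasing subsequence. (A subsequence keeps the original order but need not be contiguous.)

3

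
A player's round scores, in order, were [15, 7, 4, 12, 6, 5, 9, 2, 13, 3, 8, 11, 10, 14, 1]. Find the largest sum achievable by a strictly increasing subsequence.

Let S[i] be the best sum of a strictly increasing subsequence ending at i:
i:      1  2  3  4  5  6  7  8  9 10 11 12 13 14 15
a[i]:  15  7  4 12  6  5  9  2 13  3  8 11 10 14  1
S:     15  7  4 19 10  9 19  2 32  5 18 30 29 46  1
Maximum is 46 (e.g. 4 + 6 + 9 + 13 + 14).

46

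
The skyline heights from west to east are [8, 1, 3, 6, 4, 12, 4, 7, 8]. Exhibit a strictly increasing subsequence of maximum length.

1, 3, 6, 7, 8

Patience tails give the LIS length; then backtrack through the dp parents:
8 → extends → [8]
1 → replaces 8 → [1]
3 → extends → [1, 3]
6 → extends → [1, 3, 6]
4 → replaces 6 → [1, 3, 4]
12 → extends → [1, 3, 4, 12]
4 → already a tail → [1, 3, 4, 12]
7 → replaces 12 → [1, 3, 4, 7]
8 → extends → [1, 3, 4, 7, 8]
Length 5; one witness is 1, 3, 6, 7, 8.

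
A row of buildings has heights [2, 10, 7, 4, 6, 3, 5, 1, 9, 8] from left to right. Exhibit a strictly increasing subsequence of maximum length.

Patience tails give the LIS length; then backtrack through the dp parents:
2 → extends → [2]
10 → extends → [2, 10]
7 → replaces 10 → [2, 7]
4 → replaces 7 → [2, 4]
6 → extends → [2, 4, 6]
3 → replaces 4 → [2, 3, 6]
5 → replaces 6 → [2, 3, 5]
1 → replaces 2 → [1, 3, 5]
9 → extends → [1, 3, 5, 9]
8 → replaces 9 → [1, 3, 5, 8]
Length 4; one witness is 2, 4, 6, 9.

2, 4, 6, 9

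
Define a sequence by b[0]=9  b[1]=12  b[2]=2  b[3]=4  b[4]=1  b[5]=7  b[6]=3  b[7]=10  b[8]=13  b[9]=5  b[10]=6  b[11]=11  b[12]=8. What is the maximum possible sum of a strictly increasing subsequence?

36

Let S[i] be the best sum of a strictly increasing subsequence ending at i:
i:      0  1  2  3  4  5  6  7  8  9 10 11 12
b[i]:   9 12  2  4  1  7  3 10 13  5  6 11  8
S:      9 21  2  6  1 13  5 23 36 11 17 34 25
Maximum is 36 (e.g. 2 + 4 + 7 + 10 + 13).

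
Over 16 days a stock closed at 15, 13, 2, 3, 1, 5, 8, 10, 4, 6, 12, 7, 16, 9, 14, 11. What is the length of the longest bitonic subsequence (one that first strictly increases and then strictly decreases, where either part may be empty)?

9

inc[i] = longest strictly increasing subsequence ending at i; dec[i] = longest strictly decreasing subsequence starting at i:
i:      1  2  3  4  5  6  7  8  9 10 11 12 13 14 15 16
a[i]:  15 13  2  3  1  5  8 10  4  6 12  7 16  9 14 11
inc:    1  1  1  2  1  3  4  5  3  4  6  5  7  6  7  7
dec:    4  3  2  2  1  2  2  2  1  1  2  1  3  1  2  1
Best peak at i=13 (value 16): inc=7, dec=3, length 7+3−1 = 9.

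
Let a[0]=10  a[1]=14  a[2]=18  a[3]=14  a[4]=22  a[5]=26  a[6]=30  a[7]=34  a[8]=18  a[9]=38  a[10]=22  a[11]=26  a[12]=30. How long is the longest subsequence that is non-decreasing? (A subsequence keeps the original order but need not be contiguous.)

8

Track the smallest tail for each achievable length (allowing ties):
10 → extends → [10]
14 → extends → [10, 14]
18 → extends → [10, 14, 18]
14 → replaces 18 → [10, 14, 14]
22 → extends → [10, 14, 14, 22]
26 → extends → [10, 14, 14, 22, 26]
30 → extends → [10, 14, 14, 22, 26, 30]
34 → extends → [10, 14, 14, 22, 26, 30, 34]
18 → replaces 22 → [10, 14, 14, 18, 26, 30, 34]
38 → extends → [10, 14, 14, 18, 26, 30, 34, 38]
22 → replaces 26 → [10, 14, 14, 18, 22, 30, 34, 38]
26 → replaces 30 → [10, 14, 14, 18, 22, 26, 34, 38]
30 → replaces 34 → [10, 14, 14, 18, 22, 26, 30, 38]
Eight tails, so the longest non-decreasing subsequence has length 8 (e.g. 10, 14, 18, 22, 26, 30, 34, 38).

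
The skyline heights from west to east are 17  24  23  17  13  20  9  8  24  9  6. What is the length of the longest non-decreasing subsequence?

Let dp[i] be the length of the longest such subsequence ending at index i:
i:      1  2  3  4  5  6  7  8  9 10 11
a[i]:  17 24 23 17 13 20  9  8 24  9  6
dp:     1  2  2  2  1  3  1  1  4  2  1
Maximum dp value is 4.

4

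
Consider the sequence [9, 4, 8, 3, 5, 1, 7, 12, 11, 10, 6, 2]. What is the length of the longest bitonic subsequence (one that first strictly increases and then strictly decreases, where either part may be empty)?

inc[i] = longest strictly increasing subsequence ending at i; dec[i] = longest strictly decreasing subsequence starting at i:
i:      1  2  3  4  5  6  7  8  9 10 11 12
a[i]:   9  4  8  3  5  1  7 12 11 10  6  2
inc:    1  1  2  1  2  1  3  4  4  4  3  2
dec:    5  3  4  2  2  1  3  5  4  3  2  1
Best peak at i=8 (value 12): inc=4, dec=5, length 4+5−1 = 8.

8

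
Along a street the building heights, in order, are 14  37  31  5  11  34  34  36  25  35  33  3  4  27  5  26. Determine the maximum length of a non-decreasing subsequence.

5

Track the smallest tail for each achievable length (allowing ties):
14 → extends → [14]
37 → extends → [14, 37]
31 → replaces 37 → [14, 31]
5 → replaces 14 → [5, 31]
11 → replaces 31 → [5, 11]
34 → extends → [5, 11, 34]
34 → extends → [5, 11, 34, 34]
36 → extends → [5, 11, 34, 34, 36]
25 → replaces 34 → [5, 11, 25, 34, 36]
35 → replaces 36 → [5, 11, 25, 34, 35]
33 → replaces 34 → [5, 11, 25, 33, 35]
3 → replaces 5 → [3, 11, 25, 33, 35]
4 → replaces 11 → [3, 4, 25, 33, 35]
27 → replaces 33 → [3, 4, 25, 27, 35]
5 → replaces 25 → [3, 4, 5, 27, 35]
26 → replaces 27 → [3, 4, 5, 26, 35]
Five tails, so the longest non-decreasing subsequence has length 5 (e.g. 14, 31, 34, 34, 36).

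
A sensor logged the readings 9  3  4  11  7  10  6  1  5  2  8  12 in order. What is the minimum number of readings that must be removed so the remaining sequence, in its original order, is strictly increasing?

Fewest deletions = n − (longest strictly increasing subsequence).
Patience tails:
9 → extends → [9]
3 → replaces 9 → [3]
4 → extends → [3, 4]
11 → extends → [3, 4, 11]
7 → replaces 11 → [3, 4, 7]
10 → extends → [3, 4, 7, 10]
6 → replaces 7 → [3, 4, 6, 10]
1 → replaces 3 → [1, 4, 6, 10]
5 → replaces 6 → [1, 4, 5, 10]
2 → replaces 4 → [1, 2, 5, 10]
8 → replaces 10 → [1, 2, 5, 8]
12 → extends → [1, 2, 5, 8, 12]
Longest strictly increasing subsequence has length 5, so deletions = 12 − 5 = 7.

7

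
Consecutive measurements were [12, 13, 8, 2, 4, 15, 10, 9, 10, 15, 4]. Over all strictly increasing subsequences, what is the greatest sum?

42

Let S[i] be the best sum of a strictly increasing subsequence ending at i:
i:      1  2  3  4  5  6  7  8  9 10 11
a[i]:  12 13  8  2  4 15 10  9 10 15  4
S:     12 25  8  2  6 40 18 17 27 42  6
Maximum is 42 (e.g. 8 + 9 + 10 + 15).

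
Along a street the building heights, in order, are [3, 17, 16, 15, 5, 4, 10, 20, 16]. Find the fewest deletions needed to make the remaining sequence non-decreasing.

5

Fewest deletions = n − (longest non-decreasing subsequence).
i:      1  2  3  4  5  6  7  8  9
a[i]:   3 17 16 15  5  4 10 20 16
dp:     1  2  2  2  2  2  3  4  4
max dp = 4, so deletions = 9 − 4 = 5.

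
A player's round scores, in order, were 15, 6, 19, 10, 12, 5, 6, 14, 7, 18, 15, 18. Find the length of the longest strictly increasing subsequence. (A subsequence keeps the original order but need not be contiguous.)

Let dp[i] be the length of the longest such subsequence ending at index i:
i:      1  2  3  4  5  6  7  8  9 10 11 12
a[i]:  15  6 19 10 12  5  6 14  7 18 15 18
dp:     1  1  2  2  3  1  2  4  3  5  5  6
Maximum dp value is 6.

6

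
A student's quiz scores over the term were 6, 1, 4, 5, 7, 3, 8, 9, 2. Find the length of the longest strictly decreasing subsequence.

4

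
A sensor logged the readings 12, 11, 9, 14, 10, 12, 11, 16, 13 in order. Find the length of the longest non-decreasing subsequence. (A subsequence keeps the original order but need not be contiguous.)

Track the smallest tail for each achievable length (allowing ties):
12 → extends → [12]
11 → replaces 12 → [11]
9 → replaces 11 → [9]
14 → extends → [9, 14]
10 → replaces 14 → [9, 10]
12 → extends → [9, 10, 12]
11 → replaces 12 → [9, 10, 11]
16 → extends → [9, 10, 11, 16]
13 → replaces 16 → [9, 10, 11, 13]
Four tails, so the longest non-decreasing subsequence has length 4 (e.g. 9, 10, 12, 16).

4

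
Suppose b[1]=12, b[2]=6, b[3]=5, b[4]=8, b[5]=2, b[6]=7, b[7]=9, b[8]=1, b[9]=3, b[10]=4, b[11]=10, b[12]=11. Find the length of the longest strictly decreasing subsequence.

Negate each value so 'decreasing' becomes 'increasing', then run patience tails on the negated sequence:
-12 → extends → [-12]
-6 → extends → [-12, -6]
-5 → extends → [-12, -6, -5]
-8 → replaces -6 → [-12, -8, -5]
-2 → extends → [-12, -8, -5, -2]
-7 → replaces -5 → [-12, -8, -7, -2]
-9 → replaces -8 → [-12, -9, -7, -2]
-1 → extends → [-12, -9, -7, -2, -1]
-3 → replaces -2 → [-12, -9, -7, -3, -1]
-4 → replaces -3 → [-12, -9, -7, -4, -1]
-10 → replaces -9 → [-12, -10, -7, -4, -1]
-11 → replaces -10 → [-12, -11, -7, -4, -1]
Five tails, so the longest strictly decreasing subsequence of the original has length 5.

5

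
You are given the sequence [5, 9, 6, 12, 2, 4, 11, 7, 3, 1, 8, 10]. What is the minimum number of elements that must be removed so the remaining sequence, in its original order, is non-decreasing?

Fewest deletions = n − (longest non-decreasing subsequence).
i:      1  2  3  4  5  6  7  8  9 10 11 12
a[i]:   5  9  6 12  2  4 11  7  3  1  8 10
dp:     1  2  2  3  1  2  3  3  2  1  4  5
max dp = 5, so deletions = 12 − 5 = 7.

7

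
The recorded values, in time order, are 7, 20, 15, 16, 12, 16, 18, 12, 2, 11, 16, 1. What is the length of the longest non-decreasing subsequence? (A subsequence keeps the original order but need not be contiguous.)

Track the smallest tail for each achievable length (allowing ties):
7 → extends → [7]
20 → extends → [7, 20]
15 → replaces 20 → [7, 15]
16 → extends → [7, 15, 16]
12 → replaces 15 → [7, 12, 16]
16 → extends → [7, 12, 16, 16]
18 → extends → [7, 12, 16, 16, 18]
12 → replaces 16 → [7, 12, 12, 16, 18]
2 → replaces 7 → [2, 12, 12, 16, 18]
11 → replaces 12 → [2, 11, 12, 16, 18]
16 → replaces 18 → [2, 11, 12, 16, 16]
1 → replaces 2 → [1, 11, 12, 16, 16]
Five tails, so the longest non-decreasing subsequence has length 5 (e.g. 7, 15, 16, 16, 18).

5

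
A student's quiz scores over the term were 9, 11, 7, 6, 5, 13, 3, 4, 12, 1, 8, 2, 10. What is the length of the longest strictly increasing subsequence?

Let dp[i] be the length of the longest such subsequence ending at index i:
i:      1  2  3  4  5  6  7  8  9 10 11 12 13
a[i]:   9 11  7  6  5 13  3  4 12  1  8  2 10
dp:     1  2  1  1  1  3  1  2  3  1  3  2  4
Maximum dp value is 4.

4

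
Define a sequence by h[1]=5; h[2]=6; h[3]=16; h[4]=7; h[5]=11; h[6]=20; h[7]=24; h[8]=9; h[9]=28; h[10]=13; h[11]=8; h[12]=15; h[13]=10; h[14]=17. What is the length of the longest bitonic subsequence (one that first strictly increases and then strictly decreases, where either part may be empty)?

9

inc[i] = longest strictly increasing subsequence ending at i; dec[i] = longest strictly decreasing subsequence starting at i:
i:      1  2  3  4  5  6  7  8  9 10 11 12 13 14
h[i]:   5  6 16  7 11 20 24  9 28 13  8 15 10 17
inc:    1  2  3  3  4  5  6  4  7  5  4  6  5  7
dec:    1  1  4  1  3  3  3  2  3  2  1  2  1  1
Best peak at i=9 (value 28): inc=7, dec=3, length 7+3−1 = 9.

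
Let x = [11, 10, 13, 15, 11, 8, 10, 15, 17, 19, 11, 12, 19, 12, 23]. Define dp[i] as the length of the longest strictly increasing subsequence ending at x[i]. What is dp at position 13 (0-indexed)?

dp[i] = 1 + max{dp[j] : j<i, x[j]<x[i]} (or 1 if no such j):
i:      0  1  2  3  4  5  6  7  8  9 10 11 12 13 14
x[i]:  11 10 13 15 11  8 10 15 17 19 11 12 19 12 23
dp:     1  1  2  3  2  1  2  3  4  5  3  4  5  4  6
At index 13 the value is 4.

4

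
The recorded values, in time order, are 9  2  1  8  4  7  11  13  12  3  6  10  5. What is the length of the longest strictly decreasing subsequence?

5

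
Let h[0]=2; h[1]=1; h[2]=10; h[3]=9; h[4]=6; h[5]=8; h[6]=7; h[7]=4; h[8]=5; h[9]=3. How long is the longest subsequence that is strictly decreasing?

Let dp[i] be the longest strictly decreasing subsequence ending at i:
i:      0  1  2  3  4  5  6  7  8  9
h[i]:   2  1 10  9  6  8  7  4  5  3
dp:     1  2  1  2  3  3  4  5  5  6
Maximum is 6.

6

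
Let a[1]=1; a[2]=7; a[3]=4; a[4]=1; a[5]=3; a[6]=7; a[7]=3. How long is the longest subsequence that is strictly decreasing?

3

Negate each value so 'decreasing' becomes 'increasing', then run patience tails on the negated sequence:
-1 → extends → [-1]
-7 → replaces -1 → [-7]
-4 → extends → [-7, -4]
-1 → extends → [-7, -4, -1]
-3 → replaces -1 → [-7, -4, -3]
-7 → already a tail → [-7, -4, -3]
-3 → already a tail → [-7, -4, -3]
Three tails, so the longest strictly decreasing subsequence of the original has length 3.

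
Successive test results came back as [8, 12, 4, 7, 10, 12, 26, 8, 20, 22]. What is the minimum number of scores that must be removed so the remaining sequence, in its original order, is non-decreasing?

4

Fewest deletions = n − (longest non-decreasing subsequence).
Patience tails:
8 → extends → [8]
12 → extends → [8, 12]
4 → replaces 8 → [4, 12]
7 → replaces 12 → [4, 7]
10 → extends → [4, 7, 10]
12 → extends → [4, 7, 10, 12]
26 → extends → [4, 7, 10, 12, 26]
8 → replaces 10 → [4, 7, 8, 12, 26]
20 → replaces 26 → [4, 7, 8, 12, 20]
22 → extends → [4, 7, 8, 12, 20, 22]
Longest non-decreasing subsequence has length 6, so deletions = 10 − 6 = 4.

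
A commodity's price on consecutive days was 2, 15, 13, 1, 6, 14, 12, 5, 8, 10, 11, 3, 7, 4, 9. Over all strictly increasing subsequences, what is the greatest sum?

Let S[i] be the best sum of a strictly increasing subsequence ending at i:
i:      1  2  3  4  5  6  7  8  9 10 11 12 13 14 15
a[i]:   2 15 13  1  6 14 12  5  8 10 11  3  7  4  9
S:      2 17 15  1  8 29 20  7 16 26 37  5 15  9 25
Maximum is 37 (e.g. 2 + 6 + 8 + 10 + 11).

37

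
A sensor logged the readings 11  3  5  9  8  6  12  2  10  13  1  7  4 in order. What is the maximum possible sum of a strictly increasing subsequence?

42

Let S[i] be the best sum of a strictly increasing subsequence ending at i:
i:      1  2  3  4  5  6  7  8  9 10 11 12 13
a[i]:  11  3  5  9  8  6 12  2 10 13  1  7  4
S:     11  3  8 17 16 14 29  2 27 42  1 21  7
Maximum is 42 (e.g. 3 + 5 + 9 + 12 + 13).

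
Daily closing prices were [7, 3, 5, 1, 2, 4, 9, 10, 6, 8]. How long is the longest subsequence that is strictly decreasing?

Negate each value so 'decreasing' becomes 'increasing', then run patience tails on the negated sequence:
-7 → extends → [-7]
-3 → extends → [-7, -3]
-5 → replaces -3 → [-7, -5]
-1 → extends → [-7, -5, -1]
-2 → replaces -1 → [-7, -5, -2]
-4 → replaces -2 → [-7, -5, -4]
-9 → replaces -7 → [-9, -5, -4]
-10 → replaces -9 → [-10, -5, -4]
-6 → replaces -5 → [-10, -6, -4]
-8 → replaces -6 → [-10, -8, -4]
Three tails, so the longest strictly decreasing subsequence of the original has length 3.

3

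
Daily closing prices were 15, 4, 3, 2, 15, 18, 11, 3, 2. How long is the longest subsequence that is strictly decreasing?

Negate each value so 'decreasing' becomes 'increasing', then run patience tails on the negated sequence:
-15 → extends → [-15]
-4 → extends → [-15, -4]
-3 → extends → [-15, -4, -3]
-2 → extends → [-15, -4, -3, -2]
-15 → already a tail → [-15, -4, -3, -2]
-18 → replaces -15 → [-18, -4, -3, -2]
-11 → replaces -4 → [-18, -11, -3, -2]
-3 → already a tail → [-18, -11, -3, -2]
-2 → already a tail → [-18, -11, -3, -2]
Four tails, so the longest strictly decreasing subsequence of the original has length 4.

4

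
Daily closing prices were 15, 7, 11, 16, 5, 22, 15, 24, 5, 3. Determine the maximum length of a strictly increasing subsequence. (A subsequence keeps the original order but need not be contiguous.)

Let dp[i] be the length of the longest such subsequence ending at index i:
i:      1  2  3  4  5  6  7  8  9 10
a[i]:  15  7 11 16  5 22 15 24  5  3
dp:     1  1  2  3  1  4  3  5  1  1
Maximum dp value is 5.

5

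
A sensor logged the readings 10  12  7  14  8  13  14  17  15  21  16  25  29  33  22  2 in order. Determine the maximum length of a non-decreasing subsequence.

9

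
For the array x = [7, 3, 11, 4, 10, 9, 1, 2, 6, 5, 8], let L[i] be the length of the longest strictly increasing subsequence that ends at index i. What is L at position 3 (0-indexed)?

dp[i] = 1 + max{dp[j] : j<i, x[j]<x[i]} (or 1 if no such j):
i:      0  1  2  3  4  5  6  7  8  9 10
x[i]:   7  3 11  4 10  9  1  2  6  5  8
dp:     1  1  2  2  3  3  1  2  3  3  4
At index 3 the value is 2.

2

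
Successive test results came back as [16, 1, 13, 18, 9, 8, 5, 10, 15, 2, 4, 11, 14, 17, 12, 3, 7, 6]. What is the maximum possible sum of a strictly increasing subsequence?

62

Let S[i] be the best sum of a strictly increasing subsequence ending at i:
i:      1  2  3  4  5  6  7  8  9 10 11 12 13 14 15 16 17 18
a[i]:  16  1 13 18  9  8  5 10 15  2  4 11 14 17 12  3  7  6
S:     16  1 14 34 10  9  6 20 35  3  7 31 45 62 43  6 14 13
Maximum is 62 (e.g. 1 + 9 + 10 + 11 + 14 + 17).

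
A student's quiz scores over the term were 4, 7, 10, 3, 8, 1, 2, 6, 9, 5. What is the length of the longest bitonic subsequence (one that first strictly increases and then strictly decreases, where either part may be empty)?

6

inc[i] = longest strictly increasing subsequence ending at i; dec[i] = longest strictly decreasing subsequence starting at i:
i:      1  2  3  4  5  6  7  8  9 10
a[i]:   4  7 10  3  8  1  2  6  9  5
inc:    1  2  3  1  3  1  2  3  4  3
dec:    3  3  4  2  3  1  1  2  2  1
Best peak at i=3 (value 10): inc=3, dec=4, length 3+4−1 = 6.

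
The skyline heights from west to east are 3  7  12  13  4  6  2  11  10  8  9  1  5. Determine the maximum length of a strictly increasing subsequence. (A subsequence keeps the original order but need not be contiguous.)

5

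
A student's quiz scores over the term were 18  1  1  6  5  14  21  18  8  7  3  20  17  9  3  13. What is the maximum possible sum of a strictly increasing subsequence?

59

Let S[i] be the best sum of a strictly increasing subsequence ending at i:
i:      1  2  3  4  5  6  7  8  9 10 11 12 13 14 15 16
a[i]:  18  1  1  6  5 14 21 18  8  7  3 20 17  9  3 13
S:     18  1  1  7  6 21 42 39 15 14  4 59 38 24  4 37
Maximum is 59 (e.g. 1 + 6 + 14 + 18 + 20).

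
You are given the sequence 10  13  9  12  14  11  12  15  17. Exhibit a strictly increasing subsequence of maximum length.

10, 13, 14, 15, 17

Patience tails give the LIS length; then backtrack through the dp parents:
10 → extends → [10]
13 → extends → [10, 13]
9 → replaces 10 → [9, 13]
12 → replaces 13 → [9, 12]
14 → extends → [9, 12, 14]
11 → replaces 12 → [9, 11, 14]
12 → replaces 14 → [9, 11, 12]
15 → extends → [9, 11, 12, 15]
17 → extends → [9, 11, 12, 15, 17]
Length 5; one witness is 10, 13, 14, 15, 17.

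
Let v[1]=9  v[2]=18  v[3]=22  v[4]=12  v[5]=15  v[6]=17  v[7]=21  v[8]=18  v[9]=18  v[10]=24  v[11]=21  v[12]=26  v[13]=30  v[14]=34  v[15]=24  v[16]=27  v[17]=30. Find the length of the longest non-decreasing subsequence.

10

Track the smallest tail for each achievable length (allowing ties):
9 → extends → [9]
18 → extends → [9, 18]
22 → extends → [9, 18, 22]
12 → replaces 18 → [9, 12, 22]
15 → replaces 22 → [9, 12, 15]
17 → extends → [9, 12, 15, 17]
21 → extends → [9, 12, 15, 17, 21]
18 → replaces 21 → [9, 12, 15, 17, 18]
18 → extends → [9, 12, 15, 17, 18, 18]
24 → extends → [9, 12, 15, 17, 18, 18, 24]
21 → replaces 24 → [9, 12, 15, 17, 18, 18, 21]
26 → extends → [9, 12, 15, 17, 18, 18, 21, 26]
30 → extends → [9, 12, 15, 17, 18, 18, 21, 26, 30]
34 → extends → [9, 12, 15, 17, 18, 18, 21, 26, 30, 34]
24 → replaces 26 → [9, 12, 15, 17, 18, 18, 21, 24, 30, 34]
27 → replaces 30 → [9, 12, 15, 17, 18, 18, 21, 24, 27, 34]
30 → replaces 34 → [9, 12, 15, 17, 18, 18, 21, 24, 27, 30]
Ten tails, so the longest non-decreasing subsequence has length 10 (e.g. 9, 12, 15, 17, 18, 18, 24, 26, 30, 34).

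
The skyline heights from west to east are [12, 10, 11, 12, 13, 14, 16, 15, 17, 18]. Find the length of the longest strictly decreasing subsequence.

Negate each value so 'decreasing' becomes 'increasing', then run patience tails on the negated sequence:
-12 → extends → [-12]
-10 → extends → [-12, -10]
-11 → replaces -10 → [-12, -11]
-12 → already a tail → [-12, -11]
-13 → replaces -12 → [-13, -11]
-14 → replaces -13 → [-14, -11]
-16 → replaces -14 → [-16, -11]
-15 → replaces -11 → [-16, -15]
-17 → replaces -16 → [-17, -15]
-18 → replaces -17 → [-18, -15]
Two tails, so the longest strictly decreasing subsequence of the original has length 2.

2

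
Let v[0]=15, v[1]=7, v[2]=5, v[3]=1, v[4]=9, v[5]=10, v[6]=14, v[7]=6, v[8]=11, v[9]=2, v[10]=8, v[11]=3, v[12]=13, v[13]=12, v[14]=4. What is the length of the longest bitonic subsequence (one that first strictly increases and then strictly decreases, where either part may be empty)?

7

inc[i] = longest strictly increasing subsequence ending at i; dec[i] = longest strictly decreasing subsequence starting at i:
i:      0  1  2  3  4  5  6  7  8  9 10 11 12 13 14
v[i]:  15  7  5  1  9 10 14  6 11  2  8  3 13 12  4
inc:    1  1  1  1  2  3  4  2  4  2  3  3  5  5  4
dec:    5  3  2  1  3  3  4  2  3  1  2  1  3  2  1
Best peak at i=6 (value 14): inc=4, dec=4, length 4+4−1 = 7.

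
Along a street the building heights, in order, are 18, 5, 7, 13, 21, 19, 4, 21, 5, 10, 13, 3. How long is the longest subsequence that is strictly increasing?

5

Track the smallest tail for each achievable length (strict):
18 → extends → [18]
5 → replaces 18 → [5]
7 → extends → [5, 7]
13 → extends → [5, 7, 13]
21 → extends → [5, 7, 13, 21]
19 → replaces 21 → [5, 7, 13, 19]
4 → replaces 5 → [4, 7, 13, 19]
21 → extends → [4, 7, 13, 19, 21]
5 → replaces 7 → [4, 5, 13, 19, 21]
10 → replaces 13 → [4, 5, 10, 19, 21]
13 → replaces 19 → [4, 5, 10, 13, 21]
3 → replaces 4 → [3, 5, 10, 13, 21]
Five tails, so the longest strictly increasing subsequence has length 5 (e.g. 5, 7, 13, 19, 21).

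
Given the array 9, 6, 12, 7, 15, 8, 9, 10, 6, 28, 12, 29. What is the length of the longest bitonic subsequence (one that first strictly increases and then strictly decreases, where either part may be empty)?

inc[i] = longest strictly increasing subsequence ending at i; dec[i] = longest strictly decreasing subsequence starting at i:
i:      1  2  3  4  5  6  7  8  9 10 11 12
a[i]:   9  6 12  7 15  8  9 10  6 28 12 29
inc:    1  1  2  2  3  3  4  5  1  6  6  7
dec:    3  1  3  2  3  2  2  2  1  2  1  1
Best peak at i=10 (value 28): inc=6, dec=2, length 6+2−1 = 7.

7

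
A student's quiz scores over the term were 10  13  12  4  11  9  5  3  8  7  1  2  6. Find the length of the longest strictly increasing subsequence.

3

Let dp[i] be the length of the longest such subsequence ending at index i:
i:      1  2  3  4  5  6  7  8  9 10 11 12 13
a[i]:  10 13 12  4 11  9  5  3  8  7  1  2  6
dp:     1  2  2  1  2  2  2  1  3  3  1  2  3
Maximum dp value is 3.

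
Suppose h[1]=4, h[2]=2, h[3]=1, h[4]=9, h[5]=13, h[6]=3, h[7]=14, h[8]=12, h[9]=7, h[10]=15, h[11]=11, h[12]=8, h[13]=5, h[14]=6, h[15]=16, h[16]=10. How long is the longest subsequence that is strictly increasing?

6

Track the smallest tail for each achievable length (strict):
4 → extends → [4]
2 → replaces 4 → [2]
1 → replaces 2 → [1]
9 → extends → [1, 9]
13 → extends → [1, 9, 13]
3 → replaces 9 → [1, 3, 13]
14 → extends → [1, 3, 13, 14]
12 → replaces 13 → [1, 3, 12, 14]
7 → replaces 12 → [1, 3, 7, 14]
15 → extends → [1, 3, 7, 14, 15]
11 → replaces 14 → [1, 3, 7, 11, 15]
8 → replaces 11 → [1, 3, 7, 8, 15]
5 → replaces 7 → [1, 3, 5, 8, 15]
6 → replaces 8 → [1, 3, 5, 6, 15]
16 → extends → [1, 3, 5, 6, 15, 16]
10 → replaces 15 → [1, 3, 5, 6, 10, 16]
Six tails, so the longest strictly increasing subsequence has length 6 (e.g. 4, 9, 13, 14, 15, 16).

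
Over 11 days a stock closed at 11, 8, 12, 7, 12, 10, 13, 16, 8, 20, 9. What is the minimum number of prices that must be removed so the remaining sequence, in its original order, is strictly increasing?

6

Fewest deletions = n − (longest strictly increasing subsequence).
Patience tails:
11 → extends → [11]
8 → replaces 11 → [8]
12 → extends → [8, 12]
7 → replaces 8 → [7, 12]
12 → already a tail → [7, 12]
10 → replaces 12 → [7, 10]
13 → extends → [7, 10, 13]
16 → extends → [7, 10, 13, 16]
8 → replaces 10 → [7, 8, 13, 16]
20 → extends → [7, 8, 13, 16, 20]
9 → replaces 13 → [7, 8, 9, 16, 20]
Longest strictly increasing subsequence has length 5, so deletions = 11 − 5 = 6.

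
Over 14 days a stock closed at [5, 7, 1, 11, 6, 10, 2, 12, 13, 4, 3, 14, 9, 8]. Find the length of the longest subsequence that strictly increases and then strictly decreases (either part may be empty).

inc[i] = longest strictly increasing subsequence ending at i; dec[i] = longest strictly decreasing subsequence starting at i:
i:      1  2  3  4  5  6  7  8  9 10 11 12 13 14
a[i]:   5  7  1 11  6 10  2 12 13  4  3 14  9  8
inc:    1  2  1  3  2  3  2  4  5  3  3  6  4  4
dec:    3  4  1  4  3  3  1  3  3  2  1  3  2  1
Best peak at i=12 (value 14): inc=6, dec=3, length 6+3−1 = 8.

8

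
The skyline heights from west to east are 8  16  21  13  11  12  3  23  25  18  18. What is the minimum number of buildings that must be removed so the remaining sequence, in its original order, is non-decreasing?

6

Fewest deletions = n − (longest non-decreasing subsequence).
i:      1  2  3  4  5  6  7  8  9 10 11
a[i]:   8 16 21 13 11 12  3 23 25 18 18
dp:     1  2  3  2  2  3  1  4  5  4  5
max dp = 5, so deletions = 11 − 5 = 6.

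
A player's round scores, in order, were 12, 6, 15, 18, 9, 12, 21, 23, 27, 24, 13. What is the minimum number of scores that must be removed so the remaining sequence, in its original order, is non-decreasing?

Fewest deletions = n − (longest non-decreasing subsequence).
Patience tails:
12 → extends → [12]
6 → replaces 12 → [6]
15 → extends → [6, 15]
18 → extends → [6, 15, 18]
9 → replaces 15 → [6, 9, 18]
12 → replaces 18 → [6, 9, 12]
21 → extends → [6, 9, 12, 21]
23 → extends → [6, 9, 12, 21, 23]
27 → extends → [6, 9, 12, 21, 23, 27]
24 → replaces 27 → [6, 9, 12, 21, 23, 24]
13 → replaces 21 → [6, 9, 12, 13, 23, 24]
Longest non-decreasing subsequence has length 6, so deletions = 11 − 6 = 5.

5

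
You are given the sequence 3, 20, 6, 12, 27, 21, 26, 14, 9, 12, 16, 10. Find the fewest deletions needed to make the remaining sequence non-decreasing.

7

Fewest deletions = n − (longest non-decreasing subsequence).
Patience tails:
3 → extends → [3]
20 → extends → [3, 20]
6 → replaces 20 → [3, 6]
12 → extends → [3, 6, 12]
27 → extends → [3, 6, 12, 27]
21 → replaces 27 → [3, 6, 12, 21]
26 → extends → [3, 6, 12, 21, 26]
14 → replaces 21 → [3, 6, 12, 14, 26]
9 → replaces 12 → [3, 6, 9, 14, 26]
12 → replaces 14 → [3, 6, 9, 12, 26]
16 → replaces 26 → [3, 6, 9, 12, 16]
10 → replaces 12 → [3, 6, 9, 10, 16]
Longest non-decreasing subsequence has length 5, so deletions = 12 − 5 = 7.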